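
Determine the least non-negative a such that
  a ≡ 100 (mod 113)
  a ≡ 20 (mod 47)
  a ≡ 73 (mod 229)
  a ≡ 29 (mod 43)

The moduli are pairwise coprime; N = 113·47·229·43 = 52297417.
N/113 = 462809; 462809 ≡ 74 (mod 113); 74·84 ≡ 1, so inverse 84.
N/47 = 1112711; 1112711 ≡ 33 (mod 47); 33·10 ≡ 1, so inverse 10.
N/229 = 228373; 228373 ≡ 60 (mod 229); 60·42 ≡ 1, so inverse 42.
N/43 = 1216219; 1216219 ≡ 7 (mod 43); 7·37 ≡ 1, so inverse 37.
a ≡ 100·462809·84 + 20·1112711·10 + 73·228373·42 + 29·1216219·37 = 6115332405.
6115332405 mod 52297417 = 48832033.

48832033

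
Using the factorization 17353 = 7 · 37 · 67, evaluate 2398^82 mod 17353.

13549

Mod 7: 2398 ≡ 4; by Fermat, exponent reduces to 82 mod 6 = 4; 4^4 ≡ 4 (mod 7).
Mod 37: 2398 ≡ 30; by Fermat, exponent reduces to 82 mod 36 = 10; 30^10 ≡ 7 (mod 37).
Mod 67: 2398 ≡ 53; by Fermat, exponent reduces to 82 mod 66 = 16; 53^16 ≡ 15 (mod 67).
Combine by CRT: x ≡ 4 (mod 7), x ≡ 7 (mod 37), x ≡ 15 (mod 67) ⇒ x ≡ 13549 (mod 17353).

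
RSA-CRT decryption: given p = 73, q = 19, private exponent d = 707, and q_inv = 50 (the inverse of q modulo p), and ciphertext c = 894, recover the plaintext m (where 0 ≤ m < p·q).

d_p = d mod (p−1) = 707 mod 72 = 59; d_q = d mod (q−1) = 5.
m₁ = c^(d_p) mod p: c ≡ 18 (mod 73), and 18^59 mod 73 = 36.
m₂ = c^(d_q) mod q: c ≡ 1 (mod 19), and 1^5 mod 19 = 1.
h = q_inv·(m₁ − m₂) mod p = 50·(36 − 1) mod 73 = 71.
m = m₂ + h·q = 1 + 71·19 = 1350.

1350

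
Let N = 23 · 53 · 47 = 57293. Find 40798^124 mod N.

50802

Mod 23: 40798 ≡ 19; by Fermat, exponent reduces to 124 mod 22 = 14; 19^14 ≡ 18 (mod 23).
Mod 53: 40798 ≡ 41; by Fermat, exponent reduces to 124 mod 52 = 20; 41^20 ≡ 28 (mod 53).
Mod 47: 40798 ≡ 2; by Fermat, exponent reduces to 124 mod 46 = 32; 2^32 ≡ 42 (mod 47).
Combine by CRT: x ≡ 18 (mod 23), x ≡ 28 (mod 53), x ≡ 42 (mod 47) ⇒ x ≡ 50802 (mod 57293).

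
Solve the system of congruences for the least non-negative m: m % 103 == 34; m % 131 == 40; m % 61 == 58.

From m ≡ 34 (mod 103) write m = 34 + 103t. Substituting into m ≡ 40 (mod 131) gives 103t ≡ 6 (mod 131), and since 103⁻¹ ≡ 14 (mod 131), t ≡ 84. Hence m ≡ 34 + 103·84 = 8686 (mod 13493).
From m ≡ 8686 (mod 13493) write m = 8686 + 13493t. Substituting into m ≡ 58 (mod 61) gives 13493t ≡ 34 (mod 61), and since 12⁻¹ ≡ 56 (mod 61), t ≡ 13. Hence m ≡ 8686 + 13493·13 = 184095 (mod 823073).

184095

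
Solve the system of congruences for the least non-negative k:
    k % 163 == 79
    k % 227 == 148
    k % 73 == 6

2510768

From k ≡ 79 (mod 163) write k = 79 + 163t. Substituting into k ≡ 148 (mod 227) gives 163t ≡ 69 (mod 227), and since 163⁻¹ ≡ 39 (mod 227), t ≡ 194. Hence k ≡ 79 + 163·194 = 31701 (mod 37001).
From k ≡ 31701 (mod 37001) write k = 31701 + 37001t. Substituting into k ≡ 6 (mod 73) gives 37001t ≡ 60 (mod 73), and since 63⁻¹ ≡ 51 (mod 73), t ≡ 67. Hence k ≡ 31701 + 37001·67 = 2510768 (mod 2701073).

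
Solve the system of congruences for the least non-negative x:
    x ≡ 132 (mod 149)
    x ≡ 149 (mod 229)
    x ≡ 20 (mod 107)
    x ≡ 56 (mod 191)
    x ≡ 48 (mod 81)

The moduli are pairwise coprime; N = 149·229·107·191·81 = 56483801037.
N/149 = 379085913; 379085913 ≡ 113 (mod 149); 113·120 ≡ 1, so inverse 120.
N/229 = 246654153; 246654153 ≡ 85 (mod 229); 85·97 ≡ 1, so inverse 97.
N/107 = 527885991; 527885991 ≡ 100 (mod 107); 100·61 ≡ 1, so inverse 61.
N/191 = 295726707; 295726707 ≡ 70 (mod 191); 70·161 ≡ 1, so inverse 161.
N/81 = 697330877; 697330877 ≡ 14 (mod 81); 14·29 ≡ 1, so inverse 29.
x ≡ 132·379085913·120 + 149·246654153·97 + 20·527885991·61 + 56·295726707·161 + 48·697330877·29 = 13850590815345.
13850590815345 mod 56483801037 = 12059561280.

12059561280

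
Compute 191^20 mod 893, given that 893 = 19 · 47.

Mod 19: 191 ≡ 1; by Fermat, exponent reduces to 20 mod 18 = 2; 1^2 ≡ 1 (mod 19).
Mod 47: 191 ≡ 3; 3^20 ≡ 7 (mod 47).
Combine by CRT: x ≡ 1 (mod 19), x ≡ 7 (mod 47) ⇒ x ≡ 571 (mod 893).

571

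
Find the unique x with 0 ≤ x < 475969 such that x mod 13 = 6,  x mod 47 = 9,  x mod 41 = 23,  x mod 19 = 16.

384234

The moduli are pairwise coprime; N = 13·47·41·19 = 475969.
N/13 = 36613; 36613 ≡ 5 (mod 13); 5·8 ≡ 1, so inverse 8.
N/47 = 10127; 10127 ≡ 22 (mod 47); 22·15 ≡ 1, so inverse 15.
N/41 = 11609; 11609 ≡ 6 (mod 41); 6·7 ≡ 1, so inverse 7.
N/19 = 25051; 25051 ≡ 9 (mod 19); 9·17 ≡ 1, so inverse 17.
x ≡ 6·36613·8 + 9·10127·15 + 23·11609·7 + 16·25051·17 = 11807490.
11807490 mod 475969 = 384234.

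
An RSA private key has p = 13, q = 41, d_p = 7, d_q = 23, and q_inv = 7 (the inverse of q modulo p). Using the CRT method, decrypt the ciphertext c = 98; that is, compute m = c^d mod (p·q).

m₁ = c^(d_p) mod p: c ≡ 7 (mod 13), and 7^7 mod 13 = 6.
m₂ = c^(d_q) mod q: c ≡ 16 (mod 41), and 16^23 mod 41 = 37.
h = q_inv·(m₁ − m₂) mod p = 7·(6 − 37) mod 13 = 4.
m = m₂ + h·q = 37 + 4·41 = 201.

201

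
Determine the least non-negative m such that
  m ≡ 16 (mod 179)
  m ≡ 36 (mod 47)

553

Combine the congruences pairwise.
From m ≡ 16 (mod 179) write m = 16 + 179t. Substituting into m ≡ 36 (mod 47) gives 179t ≡ 20 (mod 47), and since 38⁻¹ ≡ 26 (mod 47), t ≡ 3. Hence m ≡ 16 + 179·3 = 553 (mod 8413).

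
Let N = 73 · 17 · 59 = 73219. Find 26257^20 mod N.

28525

Mod 73: 26257 ≡ 50; 50^20 ≡ 55 (mod 73).
Mod 17: 26257 ≡ 9; by Fermat, exponent reduces to 20 mod 16 = 4; 9^4 ≡ 16 (mod 17).
Mod 59: 26257 ≡ 2; 2^20 ≡ 28 (mod 59).
Combine by CRT: x ≡ 55 (mod 73), x ≡ 16 (mod 17), x ≡ 28 (mod 59) ⇒ x ≡ 28525 (mod 73219).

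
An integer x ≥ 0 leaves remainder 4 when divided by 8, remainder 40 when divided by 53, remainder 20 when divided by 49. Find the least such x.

2372

The moduli are pairwise coprime; N = 8·53·49 = 20776.
N/8 = 2597; 2597 ≡ 5 (mod 8); 5·5 ≡ 1, so inverse 5.
N/53 = 392; 392 ≡ 21 (mod 53); 21·48 ≡ 1, so inverse 48.
N/49 = 424; 424 ≡ 32 (mod 49); 32·23 ≡ 1, so inverse 23.
x ≡ 4·2597·5 + 40·392·48 + 20·424·23 = 999620.
999620 mod 20776 = 2372.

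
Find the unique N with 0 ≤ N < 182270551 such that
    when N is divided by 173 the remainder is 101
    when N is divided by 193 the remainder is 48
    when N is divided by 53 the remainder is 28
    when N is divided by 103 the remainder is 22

From N ≡ 101 (mod 173) write N = 101 + 173t. Substituting into N ≡ 48 (mod 193) gives 173t ≡ 140 (mod 193), and since 173⁻¹ ≡ 164 (mod 193), t ≡ 186. Hence N ≡ 101 + 173·186 = 32279 (mod 33389).
From N ≡ 32279 (mod 33389) write N = 32279 + 33389t. Substituting into N ≡ 28 (mod 53) gives 33389t ≡ 26 (mod 53), and since 52⁻¹ ≡ 52 (mod 53), t ≡ 27. Hence N ≡ 32279 + 33389·27 = 933782 (mod 1769617).
From N ≡ 933782 (mod 1769617) write N = 933782 + 1769617t. Substituting into N ≡ 22 (mod 103) gives 1769617t ≡ 38 (mod 103), and since 77⁻¹ ≡ 99 (mod 103), t ≡ 54. Hence N ≡ 933782 + 1769617·54 = 96493100 (mod 182270551).

96493100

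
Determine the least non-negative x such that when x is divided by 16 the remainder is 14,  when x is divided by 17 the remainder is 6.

From x ≡ 14 (mod 16) write x = 14 + 16t. Substituting into x ≡ 6 (mod 17) gives 16t ≡ 9 (mod 17), and since 16⁻¹ ≡ 16 (mod 17), t ≡ 8. Hence x ≡ 14 + 16·8 = 142 (mod 272).

142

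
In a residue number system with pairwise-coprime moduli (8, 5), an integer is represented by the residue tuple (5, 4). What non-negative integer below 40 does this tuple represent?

Combine the congruences pairwise.
From x ≡ 5 (mod 8) write x = 5 + 8t. Substituting into x ≡ 4 (mod 5) gives 8t ≡ 4 (mod 5), and since 3⁻¹ ≡ 2 (mod 5), t ≡ 3. Hence x ≡ 5 + 8·3 = 29 (mod 40).

29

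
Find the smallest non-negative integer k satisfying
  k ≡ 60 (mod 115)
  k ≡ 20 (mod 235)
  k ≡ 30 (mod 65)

45140

gcd(115, 235) = 5 and 5 | (20 − 60), so the pair is consistent; merging gives k ≡ 1900 (mod 5405), where 5405 = lcm(115, 235).
gcd(5405, 65) = 5 and 5 | (30 − 1900), so the pair is consistent; merging gives k ≡ 45140 (mod 70265), where 70265 = lcm(5405, 65).
The solution is unique modulo lcm(115, 235, 65) = 70265.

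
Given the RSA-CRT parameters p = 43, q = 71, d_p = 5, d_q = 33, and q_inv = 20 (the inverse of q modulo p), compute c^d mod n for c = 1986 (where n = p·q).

m₁ = c^(d_p) mod p: c ≡ 8 (mod 43), and 8^5 mod 43 = 2.
m₂ = c^(d_q) mod q: c ≡ 69 (mod 71), and 69^33 mod 71 = 53.
h = q_inv·(m₁ − m₂) mod p = 20·(2 − 53) mod 43 = 12.
m = m₂ + h·q = 53 + 12·71 = 905.

905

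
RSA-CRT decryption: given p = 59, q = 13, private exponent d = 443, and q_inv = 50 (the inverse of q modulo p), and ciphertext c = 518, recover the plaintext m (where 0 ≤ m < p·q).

84

d_p = d mod (p−1) = 443 mod 58 = 37; d_q = d mod (q−1) = 11.
m₁ = c^(d_p) mod p: c ≡ 46 (mod 59), and 46^37 mod 59 = 25.
m₂ = c^(d_q) mod q: c ≡ 11 (mod 13), and 11^11 mod 13 = 6.
h = q_inv·(m₁ − m₂) mod p = 50·(25 − 6) mod 59 = 6.
m = m₂ + h·q = 6 + 6·13 = 84.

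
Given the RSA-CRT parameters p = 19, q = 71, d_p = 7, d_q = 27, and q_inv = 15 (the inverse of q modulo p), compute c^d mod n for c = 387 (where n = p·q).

1014

m₁ = c^(d_p) mod p: c ≡ 7 (mod 19), and 7^7 mod 19 = 7.
m₂ = c^(d_q) mod q: c ≡ 32 (mod 71), and 32^27 mod 71 = 20.
h = q_inv·(m₁ − m₂) mod p = 15·(7 − 20) mod 19 = 14.
m = m₂ + h·q = 20 + 14·71 = 1014.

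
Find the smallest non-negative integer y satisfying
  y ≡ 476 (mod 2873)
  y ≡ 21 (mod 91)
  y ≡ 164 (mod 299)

382585

Combine the congruences pairwise.
gcd(2873, 91) = 13 and 13 | (21 − 476), so the pair is consistent; merging gives y ≡ 476 (mod 20111), where 20111 = lcm(2873, 91).
gcd(20111, 299) = 13 and 13 | (164 − 476), so the pair is consistent; merging gives y ≡ 382585 (mod 462553), where 462553 = lcm(20111, 299).
The solution is unique modulo lcm(2873, 91, 299) = 462553.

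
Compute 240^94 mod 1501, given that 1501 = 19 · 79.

1280

Mod 19: 240 ≡ 12; by Fermat, exponent reduces to 94 mod 18 = 4; 12^4 ≡ 7 (mod 19).
Mod 79: 240 ≡ 3; by Fermat, exponent reduces to 94 mod 78 = 16; 3^16 ≡ 16 (mod 79).
Combine by CRT: x ≡ 7 (mod 19), x ≡ 16 (mod 79) ⇒ x ≡ 1280 (mod 1501).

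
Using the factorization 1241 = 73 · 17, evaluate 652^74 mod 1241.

Mod 73: 652 ≡ 68; by Fermat, exponent reduces to 74 mod 72 = 2; 68^2 ≡ 25 (mod 73).
Mod 17: 652 ≡ 6; by Fermat, exponent reduces to 74 mod 16 = 10; 6^10 ≡ 15 (mod 17).
Combine by CRT: x ≡ 25 (mod 73), x ≡ 15 (mod 17) ⇒ x ≡ 1120 (mod 1241).

1120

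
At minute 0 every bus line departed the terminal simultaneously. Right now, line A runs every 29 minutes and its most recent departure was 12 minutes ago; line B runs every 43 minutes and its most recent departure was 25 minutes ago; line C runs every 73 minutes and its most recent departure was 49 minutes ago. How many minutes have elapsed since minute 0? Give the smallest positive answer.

The moduli are pairwise coprime; N = 29·43·73 = 91031.
N/29 = 3139; 3139 ≡ 7 (mod 29); 7·25 ≡ 1, so inverse 25.
N/43 = 2117; 2117 ≡ 10 (mod 43); 10·13 ≡ 1, so inverse 13.
N/73 = 1247; 1247 ≡ 6 (mod 73); 6·61 ≡ 1, so inverse 61.
t ≡ 12·3139·25 + 25·2117·13 + 49·1247·61 = 5357008.
5357008 mod 91031 = 77210.

77210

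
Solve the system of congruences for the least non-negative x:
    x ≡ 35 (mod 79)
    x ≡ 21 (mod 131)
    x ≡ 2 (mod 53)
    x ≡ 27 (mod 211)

Combine the congruences pairwise.
From x ≡ 35 (mod 79) write x = 35 + 79t. Substituting into x ≡ 21 (mod 131) gives 79t ≡ 117 (mod 131), and since 79⁻¹ ≡ 68 (mod 131), t ≡ 96. Hence x ≡ 35 + 79·96 = 7619 (mod 10349).
From x ≡ 7619 (mod 10349) write x = 7619 + 10349t. Substituting into x ≡ 2 (mod 53) gives 10349t ≡ 15 (mod 53), and since 14⁻¹ ≡ 19 (mod 53), t ≡ 20. Hence x ≡ 7619 + 10349·20 = 214599 (mod 548497).
From x ≡ 214599 (mod 548497) write x = 214599 + 548497t. Substituting into x ≡ 27 (mod 211) gives 548497t ≡ 15 (mod 211), and since 108⁻¹ ≡ 127 (mod 211), t ≡ 6. Hence x ≡ 214599 + 548497·6 = 3505581 (mod 115732867).

3505581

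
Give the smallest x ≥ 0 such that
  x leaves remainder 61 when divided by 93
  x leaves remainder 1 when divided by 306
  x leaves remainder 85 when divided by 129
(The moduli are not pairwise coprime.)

gcd(93, 306) = 3 and 3 | (1 − 61), so the pair is consistent; merging gives x ≡ 4897 (mod 9486), where 9486 = lcm(93, 306).
gcd(9486, 129) = 3 and 3 | (85 − 4897), so the pair is consistent; merging gives x ≡ 194617 (mod 407898), where 407898 = lcm(9486, 129).
The solution is unique modulo lcm(93, 306, 129) = 407898.

194617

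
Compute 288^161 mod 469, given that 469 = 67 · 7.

50

Mod 67: 288 ≡ 20; by Fermat, exponent reduces to 161 mod 66 = 29; 20^29 ≡ 50 (mod 67).
Mod 7: 288 ≡ 1; by Fermat, exponent reduces to 161 mod 6 = 5; 1^5 ≡ 1 (mod 7).
Combine by CRT: x ≡ 50 (mod 67), x ≡ 1 (mod 7) ⇒ x ≡ 50 (mod 469).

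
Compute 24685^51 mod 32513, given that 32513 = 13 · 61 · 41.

Mod 13: 24685 ≡ 11; by Fermat, exponent reduces to 51 mod 12 = 3; 11^3 ≡ 5 (mod 13).
Mod 61: 24685 ≡ 41; 41^51 ≡ 41 (mod 61).
Mod 41: 24685 ≡ 3; by Fermat, exponent reduces to 51 mod 40 = 11; 3^11 ≡ 27 (mod 41).
Combine by CRT: x ≡ 5 (mod 13), x ≡ 41 (mod 61), x ≡ 27 (mod 41) ⇒ x ≡ 26759 (mod 32513).

26759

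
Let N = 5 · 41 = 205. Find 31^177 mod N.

146

Mod 5: 31 ≡ 1; by Fermat, exponent reduces to 177 mod 4 = 1; 1^1 ≡ 1 (mod 5).
Mod 41: 31 ≡ 31; by Fermat, exponent reduces to 177 mod 40 = 17; 31^17 ≡ 23 (mod 41).
Combine by CRT: x ≡ 1 (mod 5), x ≡ 23 (mod 41) ⇒ x ≡ 146 (mod 205).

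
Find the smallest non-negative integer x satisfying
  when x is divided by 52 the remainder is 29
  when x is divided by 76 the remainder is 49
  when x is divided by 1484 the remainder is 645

Combine the congruences pairwise.
gcd(52, 76) = 4 and 4 | (49 − 29), so the pair is consistent; merging gives x ≡ 809 (mod 988), where 988 = lcm(52, 76).
gcd(988, 1484) = 4 and 4 | (645 − 809), so the pair is consistent; merging gives x ≡ 122333 (mod 366548), where 366548 = lcm(988, 1484).
The solution is unique modulo lcm(52, 76, 1484) = 366548.

122333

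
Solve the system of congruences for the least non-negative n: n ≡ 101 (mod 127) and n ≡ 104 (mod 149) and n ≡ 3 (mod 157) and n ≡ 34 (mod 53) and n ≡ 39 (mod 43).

From n ≡ 101 (mod 127) write n = 101 + 127t. Substituting into n ≡ 104 (mod 149) gives 127t ≡ 3 (mod 149), and since 127⁻¹ ≡ 88 (mod 149), t ≡ 115. Hence n ≡ 101 + 127·115 = 14706 (mod 18923).
From n ≡ 14706 (mod 18923) write n = 14706 + 18923t. Substituting into n ≡ 3 (mod 157) gives 18923t ≡ 55 (mod 157), and since 83⁻¹ ≡ 70 (mod 157), t ≡ 82. Hence n ≡ 14706 + 18923·82 = 1566392 (mod 2970911).
From n ≡ 1566392 (mod 2970911) write n = 1566392 + 2970911t. Substituting into n ≡ 34 (mod 53) gives 2970911t ≡ 4 (mod 53), and since 49⁻¹ ≡ 13 (mod 53), t ≡ 52. Hence n ≡ 1566392 + 2970911·52 = 156053764 (mod 157458283).
From n ≡ 156053764 (mod 157458283) write n = 156053764 + 157458283t. Substituting into n ≡ 39 (mod 43) gives 157458283t ≡ 26 (mod 43), and since 23⁻¹ ≡ 15 (mod 43), t ≡ 3. Hence n ≡ 156053764 + 157458283·3 = 628428613 (mod 6770706169).

628428613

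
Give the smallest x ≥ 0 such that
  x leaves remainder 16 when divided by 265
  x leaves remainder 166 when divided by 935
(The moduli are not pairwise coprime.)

31021

gcd(265, 935) = 5 and 5 | (166 − 16), so the pair is consistent; merging gives x ≡ 31021 (mod 49555), where 49555 = lcm(265, 935).
The solution is unique modulo lcm(265, 935) = 49555.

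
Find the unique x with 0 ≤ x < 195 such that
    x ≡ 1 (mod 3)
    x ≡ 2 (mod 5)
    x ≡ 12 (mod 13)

142

The moduli are pairwise coprime; N = 3·5·13 = 195.
N/3 = 65; 65 ≡ 2 (mod 3); 2·2 ≡ 1, so inverse 2.
N/5 = 39; 39 ≡ 4 (mod 5); 4·4 ≡ 1, so inverse 4.
N/13 = 15; 15 ≡ 2 (mod 13); 2·7 ≡ 1, so inverse 7.
x ≡ 1·65·2 + 2·39·4 + 12·15·7 = 1702.
1702 mod 195 = 142.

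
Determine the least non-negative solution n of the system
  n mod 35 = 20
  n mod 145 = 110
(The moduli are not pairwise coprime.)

gcd(35, 145) = 5 and 5 | (110 − 20), so the pair is consistent; merging gives n ≡ 545 (mod 1015), where 1015 = lcm(35, 145).
The solution is unique modulo lcm(35, 145) = 1015.

545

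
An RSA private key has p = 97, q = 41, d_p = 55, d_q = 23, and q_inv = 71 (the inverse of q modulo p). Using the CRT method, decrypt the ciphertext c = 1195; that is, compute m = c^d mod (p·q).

m₁ = c^(d_p) mod p: c ≡ 31 (mod 97), and 31^55 mod 97 = 2.
m₂ = c^(d_q) mod q: c ≡ 6 (mod 41), and 6^23 mod 41 = 30.
h = q_inv·(m₁ − m₂) mod p = 71·(2 − 30) mod 97 = 49.
m = m₂ + h·q = 30 + 49·41 = 2039.

2039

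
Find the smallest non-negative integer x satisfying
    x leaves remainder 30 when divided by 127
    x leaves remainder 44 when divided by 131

7904

Combine the congruences pairwise.
From x ≡ 30 (mod 127) write x = 30 + 127t. Substituting into x ≡ 44 (mod 131) gives 127t ≡ 14 (mod 131), and since 127⁻¹ ≡ 98 (mod 131), t ≡ 62. Hence x ≡ 30 + 127·62 = 7904 (mod 16637).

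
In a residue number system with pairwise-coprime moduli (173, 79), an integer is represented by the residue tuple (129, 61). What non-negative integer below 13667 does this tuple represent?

1167

From x ≡ 129 (mod 173) write x = 129 + 173t. Substituting into x ≡ 61 (mod 79) gives 173t ≡ 11 (mod 79), and since 15⁻¹ ≡ 58 (mod 79), t ≡ 6. Hence x ≡ 129 + 173·6 = 1167 (mod 13667).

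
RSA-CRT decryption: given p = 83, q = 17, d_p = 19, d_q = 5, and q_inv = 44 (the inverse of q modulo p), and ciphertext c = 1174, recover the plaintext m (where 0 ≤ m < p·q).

m₁ = c^(d_p) mod p: c ≡ 12 (mod 83), and 12^19 mod 83 = 29.
m₂ = c^(d_q) mod q: c ≡ 1 (mod 17), and 1^5 mod 17 = 1.
h = q_inv·(m₁ − m₂) mod p = 44·(29 − 1) mod 83 = 70.
m = m₂ + h·q = 1 + 70·17 = 1191.

1191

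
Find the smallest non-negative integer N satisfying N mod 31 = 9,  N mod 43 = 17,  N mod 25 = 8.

10208

The moduli are pairwise coprime; M = 31·43·25 = 33325.
M/31 = 1075; 1075 ≡ 21 (mod 31); 21·3 ≡ 1, so inverse 3.
M/43 = 775; 775 ≡ 1 (mod 43), inverse 1.
M/25 = 1333; 1333 ≡ 8 (mod 25); 8·22 ≡ 1, so inverse 22.
N ≡ 9·1075·3 + 17·775·1 + 8·1333·22 = 276808.
276808 mod 33325 = 10208.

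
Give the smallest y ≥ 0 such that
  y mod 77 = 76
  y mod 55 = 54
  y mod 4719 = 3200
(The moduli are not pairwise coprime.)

125894

gcd(77, 55) = 11 and 11 | (54 − 76), so the pair is consistent; merging gives y ≡ 384 (mod 385), where 385 = lcm(77, 55).
gcd(385, 4719) = 11 and 11 | (3200 − 384), so the pair is consistent; merging gives y ≡ 125894 (mod 165165), where 165165 = lcm(385, 4719).
The solution is unique modulo lcm(77, 55, 4719) = 165165.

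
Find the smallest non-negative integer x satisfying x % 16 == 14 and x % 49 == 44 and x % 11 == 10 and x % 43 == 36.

301982

From x ≡ 14 (mod 16) write x = 14 + 16t. Substituting into x ≡ 44 (mod 49) gives 16t ≡ 30 (mod 49), and since 16⁻¹ ≡ 46 (mod 49), t ≡ 8. Hence x ≡ 14 + 16·8 = 142 (mod 784).
From x ≡ 142 (mod 784) write x = 142 + 784t. Substituting into x ≡ 10 (mod 11) gives 784t ≡ 0 (mod 11), and since 3⁻¹ ≡ 4 (mod 11), t ≡ 0. Hence x ≡ 142 + 784·0 = 142 (mod 8624).
From x ≡ 142 (mod 8624) write x = 142 + 8624t. Substituting into x ≡ 36 (mod 43) gives 8624t ≡ 23 (mod 43), and since 24⁻¹ ≡ 9 (mod 43), t ≡ 35. Hence x ≡ 142 + 8624·35 = 301982 (mod 370832).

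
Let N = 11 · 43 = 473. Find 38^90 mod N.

Mod 11: 38 ≡ 5; since 10 | 90, by Fermat 5^90 ≡ 1 (mod 11).
Mod 43: 38 ≡ 38; by Fermat, exponent reduces to 90 mod 42 = 6; 38^6 ≡ 16 (mod 43).
Combine by CRT: x ≡ 1 (mod 11), x ≡ 16 (mod 43) ⇒ x ≡ 188 (mod 473).

188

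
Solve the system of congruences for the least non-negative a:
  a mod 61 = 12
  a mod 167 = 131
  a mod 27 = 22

264325

The moduli are pairwise coprime; N = 61·167·27 = 275049.
N/61 = 4509; 4509 ≡ 56 (mod 61); 56·12 ≡ 1, so inverse 12.
N/167 = 1647; 1647 ≡ 144 (mod 167); 144·29 ≡ 1, so inverse 29.
N/27 = 10187; 10187 ≡ 8 (mod 27); 8·17 ≡ 1, so inverse 17.
a ≡ 12·4509·12 + 131·1647·29 + 22·10187·17 = 10716187.
10716187 mod 275049 = 264325.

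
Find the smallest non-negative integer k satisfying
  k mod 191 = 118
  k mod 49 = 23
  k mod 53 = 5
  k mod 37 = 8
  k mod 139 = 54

121904722

The moduli are pairwise coprime; N = 191·49·53·37·139 = 2551066861.
N/191 = 13356371; 13356371 ≡ 123 (mod 191); 123·132 ≡ 1, so inverse 132.
N/49 = 52062589; 52062589 ≡ 40 (mod 49); 40·38 ≡ 1, so inverse 38.
N/53 = 48133337; 48133337 ≡ 9 (mod 53); 9·6 ≡ 1, so inverse 6.
N/37 = 68947753; 68947753 ≡ 29 (mod 37); 29·23 ≡ 1, so inverse 23.
N/139 = 18352999; 18352999 ≡ 134 (mod 139); 134·111 ≡ 1, so inverse 111.
k ≡ 118·13356371·132 + 23·52062589·38 + 5·48133337·6 + 8·68947753·23 + 54·18352999·111 = 377679800150.
377679800150 mod 2551066861 = 121904722.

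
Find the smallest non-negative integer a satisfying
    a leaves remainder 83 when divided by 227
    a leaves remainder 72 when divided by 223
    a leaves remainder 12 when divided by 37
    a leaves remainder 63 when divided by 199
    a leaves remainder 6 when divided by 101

The moduli are pairwise coprime; N = 227·223·37·199·101 = 37644964723.
N/227 = 165836849; 165836849 ≡ 183 (mod 227); 183·98 ≡ 1, so inverse 98.
N/223 = 168811501; 168811501 ≡ 55 (mod 223); 55·73 ≡ 1, so inverse 73.
N/37 = 1017431479; 1017431479 ≡ 3 (mod 37); 3·25 ≡ 1, so inverse 25.
N/199 = 189170677; 189170677 ≡ 83 (mod 199); 83·12 ≡ 1, so inverse 12.
N/101 = 372722423; 372722423 ≡ 2 (mod 101); 2·51 ≡ 1, so inverse 51.
a ≡ 83·165836849·98 + 72·168811501·73 + 12·1017431479·25 + 63·189170677·12 + 6·372722423·51 = 2798485715972.
2798485715972 mod 37644964723 = 12758326470.

12758326470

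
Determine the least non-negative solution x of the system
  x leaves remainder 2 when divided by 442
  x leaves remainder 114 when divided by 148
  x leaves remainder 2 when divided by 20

106082

gcd(442, 148) = 2 and 2 | (114 − 2), so the pair is consistent; merging gives x ≡ 7958 (mod 32708), where 32708 = lcm(442, 148).
gcd(32708, 20) = 4 and 4 | (2 − 7958), so the pair is consistent; merging gives x ≡ 106082 (mod 163540), where 163540 = lcm(32708, 20).
The solution is unique modulo lcm(442, 148, 20) = 163540.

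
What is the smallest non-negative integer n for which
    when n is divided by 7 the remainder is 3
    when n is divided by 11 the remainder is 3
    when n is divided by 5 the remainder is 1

The moduli are pairwise coprime; M = 7·11·5 = 385.
M/7 = 55; 55 ≡ 6 (mod 7); 6·6 ≡ 1, so inverse 6.
M/11 = 35; 35 ≡ 2 (mod 11); 2·6 ≡ 1, so inverse 6.
M/5 = 77; 77 ≡ 2 (mod 5); 2·3 ≡ 1, so inverse 3.
n ≡ 3·55·6 + 3·35·6 + 1·77·3 = 1851.
1851 mod 385 = 311.

311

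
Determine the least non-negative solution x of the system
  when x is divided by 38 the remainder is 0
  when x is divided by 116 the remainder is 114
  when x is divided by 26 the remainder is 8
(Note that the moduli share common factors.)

19950

gcd(38, 116) = 2 and 2 | (114 − 0), so the pair is consistent; merging gives x ≡ 114 (mod 2204), where 2204 = lcm(38, 116).
gcd(2204, 26) = 2 and 2 | (8 − 114), so the pair is consistent; merging gives x ≡ 19950 (mod 28652), where 28652 = lcm(2204, 26).
The solution is unique modulo lcm(38, 116, 26) = 28652.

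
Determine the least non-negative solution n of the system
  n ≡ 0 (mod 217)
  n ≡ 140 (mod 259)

gcd(217, 259) = 7 and 7 | (140 − 0), so the pair is consistent; merging gives n ≡ 1953 (mod 8029), where 8029 = lcm(217, 259).
The solution is unique modulo lcm(217, 259) = 8029.

1953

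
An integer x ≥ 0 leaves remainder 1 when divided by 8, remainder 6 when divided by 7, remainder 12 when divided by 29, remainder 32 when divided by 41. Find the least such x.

The moduli are pairwise coprime; N = 8·7·29·41 = 66584.
N/8 = 8323; 8323 ≡ 3 (mod 8); 3·3 ≡ 1, so inverse 3.
N/7 = 9512; 9512 ≡ 6 (mod 7); 6·6 ≡ 1, so inverse 6.
N/29 = 2296; 2296 ≡ 5 (mod 29); 5·6 ≡ 1, so inverse 6.
N/41 = 1624; 1624 ≡ 25 (mod 41); 25·23 ≡ 1, so inverse 23.
x ≡ 1·8323·3 + 6·9512·6 + 12·2296·6 + 32·1624·23 = 1727977.
1727977 mod 66584 = 63377.

63377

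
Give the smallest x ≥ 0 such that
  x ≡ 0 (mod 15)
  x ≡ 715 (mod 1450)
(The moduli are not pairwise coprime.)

3615

gcd(15, 1450) = 5 and 5 | (715 − 0), so the pair is consistent; merging gives x ≡ 3615 (mod 4350), where 4350 = lcm(15, 1450).
The solution is unique modulo lcm(15, 1450) = 4350.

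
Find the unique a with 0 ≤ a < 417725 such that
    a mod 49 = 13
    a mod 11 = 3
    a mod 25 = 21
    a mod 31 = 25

2071

The moduli are pairwise coprime; N = 49·11·25·31 = 417725.
N/49 = 8525; 8525 ≡ 48 (mod 49); 48·48 ≡ 1, so inverse 48.
N/11 = 37975; 37975 ≡ 3 (mod 11); 3·4 ≡ 1, so inverse 4.
N/25 = 16709; 16709 ≡ 9 (mod 25); 9·14 ≡ 1, so inverse 14.
N/31 = 13475; 13475 ≡ 21 (mod 31); 21·3 ≡ 1, so inverse 3.
a ≡ 13·8525·48 + 3·37975·4 + 21·16709·14 + 25·13475·3 = 11698371.
11698371 mod 417725 = 2071.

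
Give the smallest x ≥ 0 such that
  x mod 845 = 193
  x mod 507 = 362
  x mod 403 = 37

75398

gcd(845, 507) = 169 and 169 | (362 − 193), so the pair is consistent; merging gives x ≡ 1883 (mod 2535), where 2535 = lcm(845, 507).
gcd(2535, 403) = 13 and 13 | (37 − 1883), so the pair is consistent; merging gives x ≡ 75398 (mod 78585), where 78585 = lcm(2535, 403).
The solution is unique modulo lcm(845, 507, 403) = 78585.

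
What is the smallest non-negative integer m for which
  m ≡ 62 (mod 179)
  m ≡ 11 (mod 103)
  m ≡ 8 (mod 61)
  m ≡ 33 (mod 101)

94522802

The moduli are pairwise coprime; N = 179·103·61·101 = 113590357.
N/179 = 634583; 634583 ≡ 28 (mod 179); 28·32 ≡ 1, so inverse 32.
N/103 = 1102819; 1102819 ≡ 101 (mod 103); 101·51 ≡ 1, so inverse 51.
N/61 = 1862137; 1862137 ≡ 51 (mod 61); 51·6 ≡ 1, so inverse 6.
N/101 = 1124657; 1124657 ≡ 22 (mod 101); 22·23 ≡ 1, so inverse 23.
m ≡ 62·634583·32 + 11·1102819·51 + 8·1862137·6 + 33·1124657·23 = 2820691370.
2820691370 mod 113590357 = 94522802.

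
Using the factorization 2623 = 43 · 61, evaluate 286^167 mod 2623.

Mod 43: 286 ≡ 28; by Fermat, exponent reduces to 167 mod 42 = 41; 28^41 ≡ 20 (mod 43).
Mod 61: 286 ≡ 42; by Fermat, exponent reduces to 167 mod 60 = 47; 42^47 ≡ 56 (mod 61).
Combine by CRT: x ≡ 20 (mod 43), x ≡ 56 (mod 61) ⇒ x ≡ 2557 (mod 2623).

2557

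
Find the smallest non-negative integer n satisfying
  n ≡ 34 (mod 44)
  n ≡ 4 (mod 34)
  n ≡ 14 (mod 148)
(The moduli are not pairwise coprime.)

gcd(44, 34) = 2 and 2 | (4 − 34), so the pair is consistent; merging gives n ≡ 650 (mod 748), where 748 = lcm(44, 34).
gcd(748, 148) = 4 and 4 | (14 − 650), so the pair is consistent; merging gives n ≡ 10374 (mod 27676), where 27676 = lcm(748, 148).
The solution is unique modulo lcm(44, 34, 148) = 27676.

10374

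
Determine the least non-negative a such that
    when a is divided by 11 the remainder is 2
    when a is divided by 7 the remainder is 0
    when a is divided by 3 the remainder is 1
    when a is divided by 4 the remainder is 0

From a ≡ 2 (mod 11) write a = 2 + 11t. Substituting into a ≡ 0 (mod 7) gives 11t ≡ 5 (mod 7), and since 4⁻¹ ≡ 2 (mod 7), t ≡ 3. Hence a ≡ 2 + 11·3 = 35 (mod 77).
From a ≡ 35 (mod 77) write a = 35 + 77t. Substituting into a ≡ 1 (mod 3) gives 77t ≡ 2 (mod 3), and since 2⁻¹ ≡ 2 (mod 3), t ≡ 1. Hence a ≡ 35 + 77·1 = 112 (mod 231).
From a ≡ 112 (mod 231) write a = 112 + 231t. Substituting into a ≡ 0 (mod 4) gives 231t ≡ 0 (mod 4), and since 3⁻¹ ≡ 3 (mod 4), t ≡ 0. Hence a ≡ 112 + 231·0 = 112 (mod 924).

112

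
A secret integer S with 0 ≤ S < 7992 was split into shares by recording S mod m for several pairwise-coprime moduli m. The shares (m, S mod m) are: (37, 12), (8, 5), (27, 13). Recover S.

The moduli are pairwise coprime; N = 37·8·27 = 7992.
N/37 = 216; 216 ≡ 31 (mod 37); 31·6 ≡ 1, so inverse 6.
N/8 = 999; 999 ≡ 7 (mod 8); 7·7 ≡ 1, so inverse 7.
N/27 = 296; 296 ≡ 26 (mod 27); 26·26 ≡ 1, so inverse 26.
S ≡ 12·216·6 + 5·999·7 + 13·296·26 = 150565.
150565 mod 7992 = 6709.

6709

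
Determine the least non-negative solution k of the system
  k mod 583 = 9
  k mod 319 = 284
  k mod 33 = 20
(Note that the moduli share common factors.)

30908

gcd(583, 319) = 11 and 11 | (284 − 9), so the pair is consistent; merging gives k ≡ 14001 (mod 16907), where 16907 = lcm(583, 319).
gcd(16907, 33) = 11 and 11 | (20 − 14001), so the pair is consistent; merging gives k ≡ 30908 (mod 50721), where 50721 = lcm(16907, 33).
The solution is unique modulo lcm(583, 319, 33) = 50721.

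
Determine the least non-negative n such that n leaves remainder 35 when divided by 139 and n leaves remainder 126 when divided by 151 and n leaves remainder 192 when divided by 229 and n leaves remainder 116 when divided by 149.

From n ≡ 35 (mod 139) write n = 35 + 139t. Substituting into n ≡ 126 (mod 151) gives 139t ≡ 91 (mod 151), and since 139⁻¹ ≡ 88 (mod 151), t ≡ 5. Hence n ≡ 35 + 139·5 = 730 (mod 20989).
From n ≡ 730 (mod 20989) write n = 730 + 20989t. Substituting into n ≡ 192 (mod 229) gives 20989t ≡ 149 (mod 229), and since 150⁻¹ ≡ 200 (mod 229), t ≡ 30. Hence n ≡ 730 + 20989·30 = 630400 (mod 4806481).
From n ≡ 630400 (mod 4806481) write n = 630400 + 4806481t. Substituting into n ≡ 116 (mod 149) gives 4806481t ≡ 135 (mod 149), and since 39⁻¹ ≡ 107 (mod 149), t ≡ 141. Hence n ≡ 630400 + 4806481·141 = 678344221 (mod 716165669).

678344221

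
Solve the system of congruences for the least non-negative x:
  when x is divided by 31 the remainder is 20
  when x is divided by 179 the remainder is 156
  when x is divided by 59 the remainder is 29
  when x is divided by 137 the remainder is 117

Combine the congruences pairwise.
From x ≡ 20 (mod 31) write x = 20 + 31t. Substituting into x ≡ 156 (mod 179) gives 31t ≡ 136 (mod 179), and since 31⁻¹ ≡ 52 (mod 179), t ≡ 91. Hence x ≡ 20 + 31·91 = 2841 (mod 5549).
From x ≡ 2841 (mod 5549) write x = 2841 + 5549t. Substituting into x ≡ 29 (mod 59) gives 5549t ≡ 20 (mod 59), and since 3⁻¹ ≡ 20 (mod 59), t ≡ 46. Hence x ≡ 2841 + 5549·46 = 258095 (mod 327391).
From x ≡ 258095 (mod 327391) write x = 258095 + 327391t. Substituting into x ≡ 117 (mod 137) gives 327391t ≡ 130 (mod 137), and since 98⁻¹ ≡ 7 (mod 137), t ≡ 88. Hence x ≡ 258095 + 327391·88 = 29068503 (mod 44852567).

29068503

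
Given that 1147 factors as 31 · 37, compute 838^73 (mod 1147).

Mod 31: 838 ≡ 1; by Fermat, exponent reduces to 73 mod 30 = 13; 1^13 ≡ 1 (mod 31).
Mod 37: 838 ≡ 24; by Fermat, exponent reduces to 73 mod 36 = 1; 24^1 ≡ 24 (mod 37).
Combine by CRT: x ≡ 1 (mod 31), x ≡ 24 (mod 37) ⇒ x ≡ 838 (mod 1147).

838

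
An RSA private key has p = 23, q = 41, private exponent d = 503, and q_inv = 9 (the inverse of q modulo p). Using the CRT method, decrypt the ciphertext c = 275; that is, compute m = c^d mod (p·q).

d_p = d mod (p−1) = 503 mod 22 = 19; d_q = d mod (q−1) = 23.
m₁ = c^(d_p) mod p: c ≡ 22 (mod 23), and 22^19 mod 23 = 22.
m₂ = c^(d_q) mod q: c ≡ 29 (mod 41), and 29^23 mod 41 = 6.
h = q_inv·(m₁ − m₂) mod p = 9·(22 − 6) mod 23 = 6.
m = m₂ + h·q = 6 + 6·41 = 252.

252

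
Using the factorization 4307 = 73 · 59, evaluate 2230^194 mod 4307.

638

Mod 73: 2230 ≡ 40; by Fermat, exponent reduces to 194 mod 72 = 50; 40^50 ≡ 54 (mod 73).
Mod 59: 2230 ≡ 47; by Fermat, exponent reduces to 194 mod 58 = 20; 47^20 ≡ 48 (mod 59).
Combine by CRT: x ≡ 54 (mod 73), x ≡ 48 (mod 59) ⇒ x ≡ 638 (mod 4307).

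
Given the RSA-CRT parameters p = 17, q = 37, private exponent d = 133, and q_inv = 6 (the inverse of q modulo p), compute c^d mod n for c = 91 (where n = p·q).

466

d_p = d mod (p−1) = 133 mod 16 = 5; d_q = d mod (q−1) = 25.
m₁ = c^(d_p) mod p: c ≡ 6 (mod 17), and 6^5 mod 17 = 7.
m₂ = c^(d_q) mod q: c ≡ 17 (mod 37), and 17^25 mod 37 = 22.
h = q_inv·(m₁ − m₂) mod p = 6·(7 − 22) mod 17 = 12.
m = m₂ + h·q = 22 + 12·37 = 466.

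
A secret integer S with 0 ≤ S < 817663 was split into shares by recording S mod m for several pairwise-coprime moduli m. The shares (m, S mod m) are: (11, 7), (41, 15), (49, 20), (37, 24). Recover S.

744575

Combine the congruences pairwise.
From S ≡ 7 (mod 11) write S = 7 + 11t. Substituting into S ≡ 15 (mod 41) gives 11t ≡ 8 (mod 41), and since 11⁻¹ ≡ 15 (mod 41), t ≡ 38. Hence S ≡ 7 + 11·38 = 425 (mod 451).
From S ≡ 425 (mod 451) write S = 425 + 451t. Substituting into S ≡ 20 (mod 49) gives 451t ≡ 36 (mod 49), and since 10⁻¹ ≡ 5 (mod 49), t ≡ 33. Hence S ≡ 425 + 451·33 = 15308 (mod 22099).
From S ≡ 15308 (mod 22099) write S = 15308 + 22099t. Substituting into S ≡ 24 (mod 37) gives 22099t ≡ 34 (mod 37), and since 10⁻¹ ≡ 26 (mod 37), t ≡ 33. Hence S ≡ 15308 + 22099·33 = 744575 (mod 817663).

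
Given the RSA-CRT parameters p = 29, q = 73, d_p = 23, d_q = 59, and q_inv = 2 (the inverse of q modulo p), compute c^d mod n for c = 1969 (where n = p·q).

1355

m₁ = c^(d_p) mod p: c ≡ 26 (mod 29), and 26^23 mod 29 = 21.
m₂ = c^(d_q) mod q: c ≡ 71 (mod 73), and 71^59 mod 73 = 41.
h = q_inv·(m₁ − m₂) mod p = 2·(21 − 41) mod 29 = 18.
m = m₂ + h·q = 41 + 18·73 = 1355.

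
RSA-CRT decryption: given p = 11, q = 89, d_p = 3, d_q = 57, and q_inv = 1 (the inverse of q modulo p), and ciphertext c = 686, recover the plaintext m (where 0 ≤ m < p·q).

m₁ = c^(d_p) mod p: c ≡ 4 (mod 11), and 4^3 mod 11 = 9.
m₂ = c^(d_q) mod q: c ≡ 63 (mod 89), and 63^57 mod 89 = 76.
h = q_inv·(m₁ − m₂) mod p = 1·(9 − 76) mod 11 = 10.
m = m₂ + h·q = 76 + 10·89 = 966.

966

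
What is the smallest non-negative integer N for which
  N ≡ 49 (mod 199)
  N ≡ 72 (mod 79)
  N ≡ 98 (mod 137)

736747

Combine the congruences pairwise.
From N ≡ 49 (mod 199) write N = 49 + 199t. Substituting into N ≡ 72 (mod 79) gives 199t ≡ 23 (mod 79), and since 41⁻¹ ≡ 27 (mod 79), t ≡ 68. Hence N ≡ 49 + 199·68 = 13581 (mod 15721).
From N ≡ 13581 (mod 15721) write N = 13581 + 15721t. Substituting into N ≡ 98 (mod 137) gives 15721t ≡ 80 (mod 137), and since 103⁻¹ ≡ 4 (mod 137), t ≡ 46. Hence N ≡ 13581 + 15721·46 = 736747 (mod 2153777).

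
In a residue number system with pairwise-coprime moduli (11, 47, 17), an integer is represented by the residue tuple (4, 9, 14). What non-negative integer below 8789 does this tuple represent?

The moduli are pairwise coprime; N = 11·47·17 = 8789.
N/11 = 799; 799 ≡ 7 (mod 11); 7·8 ≡ 1, so inverse 8.
N/47 = 187; 187 ≡ 46 (mod 47); 46·46 ≡ 1, so inverse 46.
N/17 = 517; 517 ≡ 7 (mod 17); 7·5 ≡ 1, so inverse 5.
x ≡ 4·799·8 + 9·187·46 + 14·517·5 = 139176.
139176 mod 8789 = 7341.

7341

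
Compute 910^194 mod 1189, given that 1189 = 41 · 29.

209

Mod 41: 910 ≡ 8; by Fermat, exponent reduces to 194 mod 40 = 34; 8^34 ≡ 4 (mod 41).
Mod 29: 910 ≡ 11; by Fermat, exponent reduces to 194 mod 28 = 26; 11^26 ≡ 6 (mod 29).
Combine by CRT: x ≡ 4 (mod 41), x ≡ 6 (mod 29) ⇒ x ≡ 209 (mod 1189).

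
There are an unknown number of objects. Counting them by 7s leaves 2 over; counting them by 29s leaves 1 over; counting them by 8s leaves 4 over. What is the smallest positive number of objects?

The moduli are pairwise coprime; M = 7·29·8 = 1624.
M/7 = 232; 232 ≡ 1 (mod 7), inverse 1.
M/29 = 56; 56 ≡ 27 (mod 29); 27·14 ≡ 1, so inverse 14.
M/8 = 203; 203 ≡ 3 (mod 8); 3·3 ≡ 1, so inverse 3.
N ≡ 2·232·1 + 1·56·14 + 4·203·3 = 3684.
3684 mod 1624 = 436.

436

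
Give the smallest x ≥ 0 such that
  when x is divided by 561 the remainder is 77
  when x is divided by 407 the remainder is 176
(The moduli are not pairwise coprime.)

gcd(561, 407) = 11 and 11 | (176 − 77), so the pair is consistent; merging gives x ≡ 19712 (mod 20757), where 20757 = lcm(561, 407).
The solution is unique modulo lcm(561, 407) = 20757.

19712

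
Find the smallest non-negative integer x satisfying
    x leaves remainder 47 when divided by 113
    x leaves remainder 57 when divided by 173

From x ≡ 47 (mod 113) write x = 47 + 113t. Substituting into x ≡ 57 (mod 173) gives 113t ≡ 10 (mod 173), and since 113⁻¹ ≡ 49 (mod 173), t ≡ 144. Hence x ≡ 47 + 113·144 = 16319 (mod 19549).

16319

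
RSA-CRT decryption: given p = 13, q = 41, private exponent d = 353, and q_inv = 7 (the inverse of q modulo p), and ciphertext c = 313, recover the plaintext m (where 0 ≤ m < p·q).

d_p = d mod (p−1) = 353 mod 12 = 5; d_q = d mod (q−1) = 33.
m₁ = c^(d_p) mod p: c ≡ 1 (mod 13), and 1^5 mod 13 = 1.
m₂ = c^(d_q) mod q: c ≡ 26 (mod 41), and 26^33 mod 41 = 6.
h = q_inv·(m₁ − m₂) mod p = 7·(1 − 6) mod 13 = 4.
m = m₂ + h·q = 6 + 4·41 = 170.

170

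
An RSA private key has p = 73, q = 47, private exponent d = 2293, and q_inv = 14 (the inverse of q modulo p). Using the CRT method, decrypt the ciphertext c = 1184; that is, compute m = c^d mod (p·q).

d_p = d mod (p−1) = 2293 mod 72 = 61; d_q = d mod (q−1) = 39.
m₁ = c^(d_p) mod p: c ≡ 16 (mod 73), and 16^61 mod 73 = 2.
m₂ = c^(d_q) mod q: c ≡ 9 (mod 47), and 9^39 mod 47 = 37.
h = q_inv·(m₁ − m₂) mod p = 14·(2 − 37) mod 73 = 21.
m = m₂ + h·q = 37 + 21·47 = 1024.

1024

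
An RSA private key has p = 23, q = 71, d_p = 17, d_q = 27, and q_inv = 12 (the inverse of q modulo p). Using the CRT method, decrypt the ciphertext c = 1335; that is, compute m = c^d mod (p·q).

622

m₁ = c^(d_p) mod p: c ≡ 1 (mod 23), and 1^17 mod 23 = 1.
m₂ = c^(d_q) mod q: c ≡ 57 (mod 71), and 57^27 mod 71 = 54.
h = q_inv·(m₁ − m₂) mod p = 12·(1 − 54) mod 23 = 8.
m = m₂ + h·q = 54 + 8·71 = 622.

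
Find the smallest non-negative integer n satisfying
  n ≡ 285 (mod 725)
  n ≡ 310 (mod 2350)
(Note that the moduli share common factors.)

gcd(725, 2350) = 25 and 25 | (310 − 285), so the pair is consistent; merging gives n ≡ 9710 (mod 68150), where 68150 = lcm(725, 2350).
The solution is unique modulo lcm(725, 2350) = 68150.

9710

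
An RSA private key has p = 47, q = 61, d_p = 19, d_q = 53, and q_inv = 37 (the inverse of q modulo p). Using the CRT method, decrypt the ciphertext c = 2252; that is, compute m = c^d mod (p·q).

m₁ = c^(d_p) mod p: c ≡ 43 (mod 47), and 43^19 mod 47 = 38.
m₂ = c^(d_q) mod q: c ≡ 56 (mod 61), and 56^53 mod 61 = 42.
h = q_inv·(m₁ − m₂) mod p = 37·(38 − 42) mod 47 = 40.
m = m₂ + h·q = 42 + 40·61 = 2482.

2482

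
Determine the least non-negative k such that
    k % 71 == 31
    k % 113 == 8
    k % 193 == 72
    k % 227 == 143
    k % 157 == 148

16307823607

The moduli are pairwise coprime; N = 71·113·193·227·157 = 55184817521.
N/71 = 777250951; 777250951 ≡ 35 (mod 71); 35·69 ≡ 1, so inverse 69.
N/113 = 488361217; 488361217 ≡ 77 (mod 113); 77·91 ≡ 1, so inverse 91.
N/193 = 285931697; 285931697 ≡ 74 (mod 193); 74·60 ≡ 1, so inverse 60.
N/227 = 243104923; 243104923 ≡ 181 (mod 227); 181·74 ≡ 1, so inverse 74.
N/157 = 351495653; 351495653 ≡ 128 (mod 157); 128·92 ≡ 1, so inverse 92.
k ≡ 31·777250951·69 + 8·488361217·91 + 72·285931697·60 + 143·243104923·74 + 148·351495653·92 = 10611792787639.
10611792787639 mod 55184817521 = 16307823607.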